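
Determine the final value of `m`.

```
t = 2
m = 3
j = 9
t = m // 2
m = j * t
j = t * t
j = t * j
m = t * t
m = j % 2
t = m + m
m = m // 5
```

t = 3//2 = 1
m = 9*1 = 9
j = 1*1 = 1
j = 1*1 = 1
m = 1*1 = 1
m = 1%2 = 1
t = 1+1 = 2
m = 1//5 = 0

0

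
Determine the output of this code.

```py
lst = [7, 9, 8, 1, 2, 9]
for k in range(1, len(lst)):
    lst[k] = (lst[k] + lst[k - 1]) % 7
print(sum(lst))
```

23

k=1: lst[1] = (9+7)%7 = 2 → [7, 2, 8, 1, 2, 9]
k=2: lst[2] = (8+2)%7 = 3 → [7, 2, 3, 1, 2, 9]
k=3: lst[3] = (1+3)%7 = 4 → [7, 2, 3, 4, 2, 9]
k=4: lst[4] = (2+4)%7 = 6 → [7, 2, 3, 4, 6, 9]
k=5: lst[5] = (9+6)%7 = 1 → [7, 2, 3, 4, 6, 1]
sum = 23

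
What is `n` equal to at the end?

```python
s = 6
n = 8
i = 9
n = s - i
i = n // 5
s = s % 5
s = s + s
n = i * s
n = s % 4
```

2

n = 6-9 = -3
i = (-3)//5 = -1
s = 6%5 = 1
s = 1+1 = 2
n = (-1)*2 = -2
n = 2%4 = 2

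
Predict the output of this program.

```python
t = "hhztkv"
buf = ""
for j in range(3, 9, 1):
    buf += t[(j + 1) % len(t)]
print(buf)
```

kvhhzt

j=3: add t[4]='k' → 'k'
j=4: add t[5]='v' → 'kv'
j=5: add t[0]='h' → 'kvh'
j=6: add t[1]='h' → 'kvhh'
j=7: add t[2]='z' → 'kvhhz'
j=8: add t[3]='t' → 'kvhhzt'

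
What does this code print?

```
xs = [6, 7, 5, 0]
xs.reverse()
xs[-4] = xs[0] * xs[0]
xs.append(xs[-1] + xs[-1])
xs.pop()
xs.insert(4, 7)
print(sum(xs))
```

reverse → [0, 5, 7, 6]
xs[-4] = xs[0]*xs[0] = 0*0 = 0 → [0, 5, 7, 6]
append xs[-1]+xs[-1] = 6+6 = 12 → [0, 5, 7, 6, 12]
pop() removes 12 → [0, 5, 7, 6]
insert 7 at 4 → [0, 5, 7, 6, 7]
sum = 25

25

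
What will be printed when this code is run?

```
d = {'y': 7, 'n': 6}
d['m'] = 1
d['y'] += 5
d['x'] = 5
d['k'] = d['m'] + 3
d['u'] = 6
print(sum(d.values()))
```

d['m'] = 1 → {'y': 7, 'n': 6, 'm': 1}
d['y'] = 7+5 = 12 → {'y': 12, 'n': 6, 'm': 1}
d['x'] = 5 → {'y': 12, 'n': 6, 'm': 1, 'x': 5}
d['k'] = d['m']+3 = 4 → {'y': 12, 'n': 6, 'm': 1, 'x': 5, 'k': 4}
d['u'] = 6 → {'y': 12, 'n': 6, 'm': 1, 'x': 5, 'k': 4, 'u': 6}
sum of values = 34

34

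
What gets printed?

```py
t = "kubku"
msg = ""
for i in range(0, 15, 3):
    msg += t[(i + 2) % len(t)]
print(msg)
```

bkkuu

i=0: add t[2]='b' → 'b'
i=3: add t[0]='k' → 'bk'
i=6: add t[3]='k' → 'bkk'
i=9: add t[1]='u' → 'bkku'
i=12: add t[4]='u' → 'bkkuu'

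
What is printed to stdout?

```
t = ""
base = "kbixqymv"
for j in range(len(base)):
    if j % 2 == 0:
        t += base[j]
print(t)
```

kiqm

j=0: add 'k' → 'k'
j=1: skip
j=2: add 'i' → 'ki'
j=3: skip
j=4: add 'q' → 'kiq'
j=5: skip
j=6: add 'm' → 'kiqm'
j=7: skip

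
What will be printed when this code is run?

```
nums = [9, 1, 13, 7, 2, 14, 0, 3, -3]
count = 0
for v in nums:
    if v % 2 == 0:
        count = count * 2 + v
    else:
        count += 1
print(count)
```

70

v=9: not even, count = 0+1 = 1
v=1: not even, count = 1+1 = 2
v=13: not even, count = 2+1 = 3
v=7: not even, count = 3+1 = 4
v=2: even, count = 4*2+2 = 10
v=14: even, count = 10*2+14 = 34
v=0: even, count = 34*2+0 = 68
v=3: not even, count = 68+1 = 69
v=-3: not even, count = 69+1 = 70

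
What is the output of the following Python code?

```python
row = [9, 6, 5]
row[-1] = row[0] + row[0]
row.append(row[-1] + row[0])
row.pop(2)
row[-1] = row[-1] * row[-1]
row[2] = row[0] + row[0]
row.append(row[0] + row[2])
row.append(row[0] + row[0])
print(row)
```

[9, 6, 18, 27, 18]

row[-1] = row[0]+row[0] = 9+9 = 18 → [9, 6, 18]
append row[-1]+row[0] = 18+9 = 27 → [9, 6, 18, 27]
pop(2) removes 18 → [9, 6, 27]
row[-1] = row[-1]*row[-1] = 27*27 = 729 → [9, 6, 729]
row[2] = row[0]+row[0] = 9+9 = 18 → [9, 6, 18]
append row[0]+row[2] = 9+18 = 27 → [9, 6, 18, 27]
append row[0]+row[0] = 9+9 = 18 → [9, 6, 18, 27, 18]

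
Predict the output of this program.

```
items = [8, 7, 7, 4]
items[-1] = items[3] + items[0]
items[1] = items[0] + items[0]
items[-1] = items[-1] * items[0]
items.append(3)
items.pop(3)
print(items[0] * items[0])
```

64

items[-1] = items[3]+items[0] = 4+8 = 12 → [8, 7, 7, 12]
items[1] = items[0]+items[0] = 8+8 = 16 → [8, 16, 7, 12]
items[-1] = items[-1]*items[0] = 12*8 = 96 → [8, 16, 7, 96]
append 3 → [8, 16, 7, 96, 3]
pop(3) removes 96 → [8, 16, 7, 3]
items[0]*items[0] = 8*8 = 64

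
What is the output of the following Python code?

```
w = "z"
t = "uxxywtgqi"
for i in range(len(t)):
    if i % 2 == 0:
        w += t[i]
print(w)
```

i=0: add 'u' → 'zu'
i=1: skip
i=2: add 'x' → 'zux'
i=3: skip
i=4: add 'w' → 'zuxw'
i=5: skip
i=6: add 'g' → 'zuxwg'
i=7: skip
i=8: add 'i' → 'zuxwgi'

zuxwgi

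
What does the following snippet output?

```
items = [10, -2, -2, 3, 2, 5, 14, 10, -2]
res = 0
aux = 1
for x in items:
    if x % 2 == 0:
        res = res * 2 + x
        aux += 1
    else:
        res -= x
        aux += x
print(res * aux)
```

x=10: even, res = 0*2+10 = 10; aux=2
x=-2: even, res = 10*2+(-2) = 18; aux=3
x=-2: even, res = 18*2+(-2) = 34; aux=4
x=3: not even, res = 34-3 = 31; aux=7
x=2: even, res = 31*2+2 = 64; aux=8
x=5: not even, res = 64-5 = 59; aux=13
x=14: even, res = 59*2+14 = 132; aux=14
x=10: even, res = 132*2+10 = 274; aux=15
x=-2: even, res = 274*2+(-2) = 546; aux=16
res*aux = 546*16 = 8736

8736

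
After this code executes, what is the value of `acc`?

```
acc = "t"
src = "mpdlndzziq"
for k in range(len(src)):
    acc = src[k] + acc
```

'qizzdnldpmt'

k=0: prepend 'm' → 'mt'
k=1: prepend 'p' → 'pmt'
k=2: prepend 'd' → 'dpmt'
k=3: prepend 'l' → 'ldpmt'
k=4: prepend 'n' → 'nldpmt'
k=5: prepend 'd' → 'dnldpmt'
k=6: prepend 'z' → 'zdnldpmt'
k=7: prepend 'z' → 'zzdnldpmt'
k=8: prepend 'i' → 'izzdnldpmt'
k=9: prepend 'q' → 'qizzdnldpmt'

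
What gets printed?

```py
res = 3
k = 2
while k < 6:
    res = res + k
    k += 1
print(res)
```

k=2: res = 3+2 = 5
k=3: res = 5+3 = 8
k=4: res = 8+4 = 12
k=5: res = 12+5 = 17

17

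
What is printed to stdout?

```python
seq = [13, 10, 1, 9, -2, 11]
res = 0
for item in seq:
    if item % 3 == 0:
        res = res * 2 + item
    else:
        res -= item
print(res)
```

item=13: not %3==0, res = 0-13 = -13
item=10: not %3==0, res = (-13)-10 = -23
item=1: not %3==0, res = (-23)-1 = -24
item=9: %3==0, res = (-24)*2+9 = -39
item=-2: not %3==0, res = (-39)-(-2) = -37
item=11: not %3==0, res = (-37)-11 = -48

-48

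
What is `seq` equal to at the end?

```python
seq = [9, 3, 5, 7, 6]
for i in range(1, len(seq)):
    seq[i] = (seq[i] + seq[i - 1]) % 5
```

[9, 2, 2, 4, 0]

i=1: seq[1] = (3+9)%5 = 2 → [9, 2, 5, 7, 6]
i=2: seq[2] = (5+2)%5 = 2 → [9, 2, 2, 7, 6]
i=3: seq[3] = (7+2)%5 = 4 → [9, 2, 2, 4, 6]
i=4: seq[4] = (6+4)%5 = 0 → [9, 2, 2, 4, 0]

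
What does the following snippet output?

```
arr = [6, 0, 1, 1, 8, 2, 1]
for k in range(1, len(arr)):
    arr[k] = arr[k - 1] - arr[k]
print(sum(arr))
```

k=1: arr[1] = 6-0 = 6 → [6, 6, 1, 1, 8, 2, 1]
k=2: arr[2] = 6-1 = 5 → [6, 6, 5, 1, 8, 2, 1]
k=3: arr[3] = 5-1 = 4 → [6, 6, 5, 4, 8, 2, 1]
k=4: arr[4] = 4-8 = -4 → [6, 6, 5, 4, -4, 2, 1]
k=5: arr[5] = (-4)-2 = -6 → [6, 6, 5, 4, -4, -6, 1]
k=6: arr[6] = (-6)-1 = -7 → [6, 6, 5, 4, -4, -6, -7]
sum = 4

4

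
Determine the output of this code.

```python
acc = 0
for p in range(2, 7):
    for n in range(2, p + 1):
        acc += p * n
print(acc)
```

245

p=2,n=2: acc = 0+4 = 4
p=3,n=2: acc = 4+6 = 10
p=3,n=3: acc = 10+9 = 19
p=4,n=2: acc = 19+8 = 27
p=4,n=3: acc = 27+12 = 39
p=4,n=4: acc = 39+16 = 55
p=5,n=2: acc = 55+10 = 65
p=5,n=3: acc = 65+15 = 80
p=5,n=4: acc = 80+20 = 100
p=5,n=5: acc = 100+25 = 125
p=6,n=2: acc = 125+12 = 137
p=6,n=3: acc = 137+18 = 155
p=6,n=4: acc = 155+24 = 179
p=6,n=5: acc = 179+30 = 209
p=6,n=6: acc = 209+36 = 245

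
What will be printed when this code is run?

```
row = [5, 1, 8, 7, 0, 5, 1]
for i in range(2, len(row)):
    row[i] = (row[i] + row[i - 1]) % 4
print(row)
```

i=2: row[2] = (8+1)%4 = 1 → [5, 1, 1, 7, 0, 5, 1]
i=3: row[3] = (7+1)%4 = 0 → [5, 1, 1, 0, 0, 5, 1]
i=4: row[4] = (0+0)%4 = 0 → [5, 1, 1, 0, 0, 5, 1]
i=5: row[5] = (5+0)%4 = 1 → [5, 1, 1, 0, 0, 1, 1]
i=6: row[6] = (1+1)%4 = 2 → [5, 1, 1, 0, 0, 1, 2]

[5, 1, 1, 0, 0, 1, 2]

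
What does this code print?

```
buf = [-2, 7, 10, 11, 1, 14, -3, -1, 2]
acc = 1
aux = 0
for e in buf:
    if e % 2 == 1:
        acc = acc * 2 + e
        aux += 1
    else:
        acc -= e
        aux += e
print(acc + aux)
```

104

e=-2: not odd, acc = 1-(-2) = 3; aux=-2
e=7: odd, acc = 3*2+7 = 13; aux=-1
e=10: not odd, acc = 13-10 = 3; aux=9
e=11: odd, acc = 3*2+11 = 17; aux=10
e=1: odd, acc = 17*2+1 = 35; aux=11
e=14: not odd, acc = 35-14 = 21; aux=25
e=-3: odd, acc = 21*2+(-3) = 39; aux=26
e=-1: odd, acc = 39*2+(-1) = 77; aux=27
e=2: not odd, acc = 77-2 = 75; aux=29
acc+aux = 75+29 = 104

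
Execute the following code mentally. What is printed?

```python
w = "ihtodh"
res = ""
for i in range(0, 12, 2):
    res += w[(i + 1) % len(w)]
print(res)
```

i=0: add w[1]='h' → 'h'
i=2: add w[3]='o' → 'ho'
i=4: add w[5]='h' → 'hoh'
i=6: add w[1]='h' → 'hohh'
i=8: add w[3]='o' → 'hohho'
i=10: add w[5]='h' → 'hohhoh'

hohhoh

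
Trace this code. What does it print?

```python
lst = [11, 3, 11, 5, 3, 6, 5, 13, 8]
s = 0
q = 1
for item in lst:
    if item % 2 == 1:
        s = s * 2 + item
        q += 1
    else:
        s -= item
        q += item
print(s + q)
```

1041

item=11: odd, s = 0*2+11 = 11; q=2
item=3: odd, s = 11*2+3 = 25; q=3
item=11: odd, s = 25*2+11 = 61; q=4
item=5: odd, s = 61*2+5 = 127; q=5
item=3: odd, s = 127*2+3 = 257; q=6
item=6: not odd, s = 257-6 = 251; q=12
item=5: odd, s = 251*2+5 = 507; q=13
item=13: odd, s = 507*2+13 = 1027; q=14
item=8: not odd, s = 1027-8 = 1019; q=22
s+q = 1019+22 = 1041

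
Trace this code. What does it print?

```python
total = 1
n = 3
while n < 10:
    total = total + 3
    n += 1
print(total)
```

n=3: total = 1+3 = 4
n=4: total = 4+3 = 7
n=5: total = 7+3 = 10
n=6: total = 10+3 = 13
n=7: total = 13+3 = 16
n=8: total = 16+3 = 19
n=9: total = 19+3 = 22

22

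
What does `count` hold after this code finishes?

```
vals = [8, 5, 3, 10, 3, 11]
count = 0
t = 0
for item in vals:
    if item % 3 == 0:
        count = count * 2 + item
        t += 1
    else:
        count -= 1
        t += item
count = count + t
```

34

item=8: not %3==0, count = 0-1 = -1; t=8
item=5: not %3==0, count = (-1)-1 = -2; t=13
item=3: %3==0, count = (-2)*2+3 = -1; t=14
item=10: not %3==0, count = (-1)-1 = -2; t=24
item=3: %3==0, count = (-2)*2+3 = -1; t=25
item=11: not %3==0, count = (-1)-1 = -2; t=36
count+t = (-2)+36 = 34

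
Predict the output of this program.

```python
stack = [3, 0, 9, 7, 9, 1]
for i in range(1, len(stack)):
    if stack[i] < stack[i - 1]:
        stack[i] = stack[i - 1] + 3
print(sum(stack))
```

i=1: 0<3, stack[1] = 3+3 = 6 → [3, 6, 9, 7, 9, 1]
i=2: 9>=6, unchanged → [3, 6, 9, 7, 9, 1]
i=3: 7<9, stack[3] = 9+3 = 12 → [3, 6, 9, 12, 9, 1]
i=4: 9<12, stack[4] = 12+3 = 15 → [3, 6, 9, 12, 15, 1]
i=5: 1<15, stack[5] = 15+3 = 18 → [3, 6, 9, 12, 15, 18]
sum = 63

63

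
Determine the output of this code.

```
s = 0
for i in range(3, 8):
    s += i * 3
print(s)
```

75

i=3: s = 0+3*3 = 9
i=4: s = 9+4*3 = 21
i=5: s = 21+5*3 = 36
i=6: s = 36+6*3 = 54
i=7: s = 54+7*3 = 75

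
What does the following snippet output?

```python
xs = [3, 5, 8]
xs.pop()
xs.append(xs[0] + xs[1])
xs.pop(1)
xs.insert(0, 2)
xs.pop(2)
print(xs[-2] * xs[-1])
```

pop() removes 8 → [3, 5]
append xs[0]+xs[1] = 3+5 = 8 → [3, 5, 8]
pop(1) removes 5 → [3, 8]
insert 2 at 0 → [2, 3, 8]
pop(2) removes 8 → [2, 3]
xs[-2]*xs[-1] = 2*3 = 6

6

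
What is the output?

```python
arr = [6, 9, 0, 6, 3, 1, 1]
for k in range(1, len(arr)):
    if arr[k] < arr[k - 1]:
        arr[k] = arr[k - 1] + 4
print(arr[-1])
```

29

k=1: 9>=6, unchanged → [6, 9, 0, 6, 3, 1, 1]
k=2: 0<9, arr[2] = 9+4 = 13 → [6, 9, 13, 6, 3, 1, 1]
k=3: 6<13, arr[3] = 13+4 = 17 → [6, 9, 13, 17, 3, 1, 1]
k=4: 3<17, arr[4] = 17+4 = 21 → [6, 9, 13, 17, 21, 1, 1]
k=5: 1<21, arr[5] = 21+4 = 25 → [6, 9, 13, 17, 21, 25, 1]
k=6: 1<25, arr[6] = 25+4 = 29 → [6, 9, 13, 17, 21, 25, 29]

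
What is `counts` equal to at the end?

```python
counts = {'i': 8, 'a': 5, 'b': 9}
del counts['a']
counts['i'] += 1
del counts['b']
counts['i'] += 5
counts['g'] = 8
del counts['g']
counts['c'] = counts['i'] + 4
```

del 'a' → {'i': 8, 'b': 9}
counts['i'] = 8+1 = 9 → {'i': 9, 'b': 9}
del 'b' → {'i': 9}
counts['i'] = 9+5 = 14 → {'i': 14}
counts['g'] = 8 → {'i': 14, 'g': 8}
del 'g' → {'i': 14}
counts['c'] = counts['i']+4 = 18 → {'i': 14, 'c': 18}

{'i': 14, 'c': 18}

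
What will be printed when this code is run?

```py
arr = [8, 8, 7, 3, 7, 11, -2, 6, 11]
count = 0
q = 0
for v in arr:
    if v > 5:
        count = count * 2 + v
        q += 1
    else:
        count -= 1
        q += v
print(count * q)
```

v=8: >5, count = 0*2+8 = 8; q=1
v=8: >5, count = 8*2+8 = 24; q=2
v=7: >5, count = 24*2+7 = 55; q=3
v=3: not >5, count = 55-1 = 54; q=6
v=7: >5, count = 54*2+7 = 115; q=7
v=11: >5, count = 115*2+11 = 241; q=8
v=-2: not >5, count = 241-1 = 240; q=6
v=6: >5, count = 240*2+6 = 486; q=7
v=11: >5, count = 486*2+11 = 983; q=8
count*q = 983*8 = 7864

7864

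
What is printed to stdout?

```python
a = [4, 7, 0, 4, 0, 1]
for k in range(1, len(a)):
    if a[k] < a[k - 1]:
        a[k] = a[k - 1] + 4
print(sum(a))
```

k=1: 7>=4, unchanged → [4, 7, 0, 4, 0, 1]
k=2: 0<7, a[2] = 7+4 = 11 → [4, 7, 11, 4, 0, 1]
k=3: 4<11, a[3] = 11+4 = 15 → [4, 7, 11, 15, 0, 1]
k=4: 0<15, a[4] = 15+4 = 19 → [4, 7, 11, 15, 19, 1]
k=5: 1<19, a[5] = 19+4 = 23 → [4, 7, 11, 15, 19, 23]
sum = 79

79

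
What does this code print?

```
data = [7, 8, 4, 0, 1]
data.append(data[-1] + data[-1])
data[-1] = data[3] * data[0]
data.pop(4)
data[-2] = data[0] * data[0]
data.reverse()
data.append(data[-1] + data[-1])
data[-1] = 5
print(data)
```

[0, 49, 4, 8, 7, 5]

append data[-1]+data[-1] = 1+1 = 2 → [7, 8, 4, 0, 1, 2]
data[-1] = data[3]*data[0] = 0*7 = 0 → [7, 8, 4, 0, 1, 0]
pop(4) removes 1 → [7, 8, 4, 0, 0]
data[-2] = data[0]*data[0] = 7*7 = 49 → [7, 8, 4, 49, 0]
reverse → [0, 49, 4, 8, 7]
append data[-1]+data[-1] = 7+7 = 14 → [0, 49, 4, 8, 7, 14]
data[-1] = 5 → [0, 49, 4, 8, 7, 5]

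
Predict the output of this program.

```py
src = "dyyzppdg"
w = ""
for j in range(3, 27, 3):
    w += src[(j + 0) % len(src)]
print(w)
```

zdypgypd

j=3: add src[3]='z' → 'z'
j=6: add src[6]='d' → 'zd'
j=9: add src[1]='y' → 'zdy'
j=12: add src[4]='p' → 'zdyp'
j=15: add src[7]='g' → 'zdypg'
j=18: add src[2]='y' → 'zdypgy'
j=21: add src[5]='p' → 'zdypgyp'
j=24: add src[0]='d' → 'zdypgypd'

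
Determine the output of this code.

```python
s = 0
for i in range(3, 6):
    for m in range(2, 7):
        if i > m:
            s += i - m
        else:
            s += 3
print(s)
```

37

i=3,m=2: 3>2, s = 0+1 = 1
i=3,m=3: not 3>3, s = 1+3 = 4
i=3,m=4: not 3>4, s = 4+3 = 7
i=3,m=5: not 3>5, s = 7+3 = 10
i=3,m=6: not 3>6, s = 10+3 = 13
i=4,m=2: 4>2, s = 13+2 = 15
i=4,m=3: 4>3, s = 15+1 = 16
i=4,m=4: not 4>4, s = 16+3 = 19
i=4,m=5: not 4>5, s = 19+3 = 22
i=4,m=6: not 4>6, s = 22+3 = 25
i=5,m=2: 5>2, s = 25+3 = 28
i=5,m=3: 5>3, s = 28+2 = 30
i=5,m=4: 5>4, s = 30+1 = 31
i=5,m=5: not 5>5, s = 31+3 = 34
i=5,m=6: not 5>6, s = 34+3 = 37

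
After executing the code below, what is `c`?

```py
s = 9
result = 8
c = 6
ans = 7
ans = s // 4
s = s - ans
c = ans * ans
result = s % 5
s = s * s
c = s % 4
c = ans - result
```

0

ans = 9//4 = 2
s = 9-2 = 7
c = 2*2 = 4
result = 7%5 = 2
s = 7*7 = 49
c = 49%4 = 1
c = 2-2 = 0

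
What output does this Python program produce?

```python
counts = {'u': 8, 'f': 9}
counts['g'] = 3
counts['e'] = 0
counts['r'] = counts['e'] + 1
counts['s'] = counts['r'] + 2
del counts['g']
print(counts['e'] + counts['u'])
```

8

counts['g'] = 3 → {'u': 8, 'f': 9, 'g': 3}
counts['e'] = 0 → {'u': 8, 'f': 9, 'g': 3, 'e': 0}
counts['r'] = counts['e']+1 = 1 → {'u': 8, 'f': 9, 'g': 3, 'e': 0, 'r': 1}
counts['s'] = counts['r']+2 = 3 → {'u': 8, 'f': 9, 'g': 3, 'e': 0, 'r': 1, 's': 3}
del 'g' → {'u': 8, 'f': 9, 'e': 0, 'r': 1, 's': 3}
counts['e']+counts['u'] = 0+8 = 8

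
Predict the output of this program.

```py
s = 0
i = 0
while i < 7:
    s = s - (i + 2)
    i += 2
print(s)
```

-20

i=0: s = 0-2 = -2
i=2: s = (-2)-4 = -6
i=4: s = (-6)-6 = -12
i=6: s = (-12)-8 = -20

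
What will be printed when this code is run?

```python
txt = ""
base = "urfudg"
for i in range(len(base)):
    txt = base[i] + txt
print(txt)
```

i=0: prepend 'u' → 'u'
i=1: prepend 'r' → 'ru'
i=2: prepend 'f' → 'fru'
i=3: prepend 'u' → 'ufru'
i=4: prepend 'd' → 'dufru'
i=5: prepend 'g' → 'gdufru'

gdufru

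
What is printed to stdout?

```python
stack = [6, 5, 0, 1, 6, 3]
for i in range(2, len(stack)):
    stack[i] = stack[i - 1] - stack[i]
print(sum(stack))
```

i=2: stack[2] = 5-0 = 5 → [6, 5, 5, 1, 6, 3]
i=3: stack[3] = 5-1 = 4 → [6, 5, 5, 4, 6, 3]
i=4: stack[4] = 4-6 = -2 → [6, 5, 5, 4, -2, 3]
i=5: stack[5] = (-2)-3 = -5 → [6, 5, 5, 4, -2, -5]
sum = 13

13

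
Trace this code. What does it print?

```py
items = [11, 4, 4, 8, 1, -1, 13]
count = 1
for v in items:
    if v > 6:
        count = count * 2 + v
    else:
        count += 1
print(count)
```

v=11: >6, count = 1*2+11 = 13
v=4: not >6, count = 13+1 = 14
v=4: not >6, count = 14+1 = 15
v=8: >6, count = 15*2+8 = 38
v=1: not >6, count = 38+1 = 39
v=-1: not >6, count = 39+1 = 40
v=13: >6, count = 40*2+13 = 93

93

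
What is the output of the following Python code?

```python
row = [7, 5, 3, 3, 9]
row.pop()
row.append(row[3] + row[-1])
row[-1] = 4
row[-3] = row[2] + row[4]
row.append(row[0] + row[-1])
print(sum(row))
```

pop() removes 9 → [7, 5, 3, 3]
append row[3]+row[-1] = 3+3 = 6 → [7, 5, 3, 3, 6]
row[-1] = 4 → [7, 5, 3, 3, 4]
row[-3] = row[2]+row[4] = 3+4 = 7 → [7, 5, 7, 3, 4]
append row[0]+row[-1] = 7+4 = 11 → [7, 5, 7, 3, 4, 11]
sum = 37

37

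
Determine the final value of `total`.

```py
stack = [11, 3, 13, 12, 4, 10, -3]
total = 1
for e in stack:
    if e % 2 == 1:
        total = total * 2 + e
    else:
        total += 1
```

145

e=11: odd, total = 1*2+11 = 13
e=3: odd, total = 13*2+3 = 29
e=13: odd, total = 29*2+13 = 71
e=12: not odd, total = 71+1 = 72
e=4: not odd, total = 72+1 = 73
e=10: not odd, total = 73+1 = 74
e=-3: odd, total = 74*2+(-3) = 145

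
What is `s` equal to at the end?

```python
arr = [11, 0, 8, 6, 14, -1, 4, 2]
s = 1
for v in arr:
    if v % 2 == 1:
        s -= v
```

v=11: odd, s = 1-11 = -10
v=0: not odd
v=8: not odd
v=6: not odd
v=14: not odd
v=-1: odd, s = (-10)-(-1) = -9
v=4: not odd
v=2: not odd

-9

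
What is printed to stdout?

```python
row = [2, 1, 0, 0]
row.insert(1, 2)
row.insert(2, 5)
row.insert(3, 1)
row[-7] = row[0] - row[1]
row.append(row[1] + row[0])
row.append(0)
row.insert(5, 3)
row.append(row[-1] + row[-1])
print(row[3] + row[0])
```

insert 2 at 1 → [2, 2, 1, 0, 0]
insert 5 at 2 → [2, 2, 5, 1, 0, 0]
insert 1 at 3 → [2, 2, 5, 1, 1, 0, 0]
row[-7] = row[0]-row[1] = 2-2 = 0 → [0, 2, 5, 1, 1, 0, 0]
append row[1]+row[0] = 2+0 = 2 → [0, 2, 5, 1, 1, 0, 0, 2]
append 0 → [0, 2, 5, 1, 1, 0, 0, 2, 0]
insert 3 at 5 → [0, 2, 5, 1, 1, 3, 0, 0, 2, 0]
append row[-1]+row[-1] = 0+0 = 0 → [0, 2, 5, 1, 1, 3, 0, 0, 2, 0, 0]
row[3]+row[0] = 1+0 = 1

1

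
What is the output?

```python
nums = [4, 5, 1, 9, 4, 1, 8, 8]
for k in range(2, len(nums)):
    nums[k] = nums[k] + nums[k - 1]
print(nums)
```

[4, 5, 6, 15, 19, 20, 28, 36]

k=2: nums[2] = 1+5 = 6 → [4, 5, 6, 9, 4, 1, 8, 8]
k=3: nums[3] = 9+6 = 15 → [4, 5, 6, 15, 4, 1, 8, 8]
k=4: nums[4] = 4+15 = 19 → [4, 5, 6, 15, 19, 1, 8, 8]
k=5: nums[5] = 1+19 = 20 → [4, 5, 6, 15, 19, 20, 8, 8]
k=6: nums[6] = 8+20 = 28 → [4, 5, 6, 15, 19, 20, 28, 8]
k=7: nums[7] = 8+28 = 36 → [4, 5, 6, 15, 19, 20, 28, 36]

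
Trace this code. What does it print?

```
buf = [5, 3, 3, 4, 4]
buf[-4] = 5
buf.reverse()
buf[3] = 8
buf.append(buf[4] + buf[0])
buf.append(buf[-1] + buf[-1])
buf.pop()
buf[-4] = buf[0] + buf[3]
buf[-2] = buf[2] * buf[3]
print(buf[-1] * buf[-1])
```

buf[-4] = 5 → [5, 5, 3, 4, 4]
reverse → [4, 4, 3, 5, 5]
buf[3] = 8 → [4, 4, 3, 8, 5]
append buf[4]+buf[0] = 5+4 = 9 → [4, 4, 3, 8, 5, 9]
append buf[-1]+buf[-1] = 9+9 = 18 → [4, 4, 3, 8, 5, 9, 18]
pop() removes 18 → [4, 4, 3, 8, 5, 9]
buf[-4] = buf[0]+buf[3] = 4+8 = 12 → [4, 4, 12, 8, 5, 9]
buf[-2] = buf[2]*buf[3] = 12*8 = 96 → [4, 4, 12, 8, 96, 9]
buf[-1]*buf[-1] = 9*9 = 81

81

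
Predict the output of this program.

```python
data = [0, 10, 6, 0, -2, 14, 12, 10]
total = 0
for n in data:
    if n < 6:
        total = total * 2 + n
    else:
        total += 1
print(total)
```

n=0: <6, total = 0*2+0 = 0
n=10: not <6, total = 0+1 = 1
n=6: not <6, total = 1+1 = 2
n=0: <6, total = 2*2+0 = 4
n=-2: <6, total = 4*2+(-2) = 6
n=14: not <6, total = 6+1 = 7
n=12: not <6, total = 7+1 = 8
n=10: not <6, total = 8+1 = 9

9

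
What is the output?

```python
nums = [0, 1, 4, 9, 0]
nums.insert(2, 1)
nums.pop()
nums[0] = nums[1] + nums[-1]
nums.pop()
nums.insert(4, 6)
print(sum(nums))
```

insert 1 at 2 → [0, 1, 1, 4, 9, 0]
pop() removes 0 → [0, 1, 1, 4, 9]
nums[0] = nums[1]+nums[-1] = 1+9 = 10 → [10, 1, 1, 4, 9]
pop() removes 9 → [10, 1, 1, 4]
insert 6 at 4 → [10, 1, 1, 4, 6]
sum = 22

22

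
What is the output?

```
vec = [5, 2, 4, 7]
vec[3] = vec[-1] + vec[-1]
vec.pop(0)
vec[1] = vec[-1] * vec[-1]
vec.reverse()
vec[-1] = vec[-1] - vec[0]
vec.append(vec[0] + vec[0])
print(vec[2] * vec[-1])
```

vec[3] = vec[-1]+vec[-1] = 7+7 = 14 → [5, 2, 4, 14]
pop(0) removes 5 → [2, 4, 14]
vec[1] = vec[-1]*vec[-1] = 14*14 = 196 → [2, 196, 14]
reverse → [14, 196, 2]
vec[-1] = vec[-1]-vec[0] = 2-14 = -12 → [14, 196, -12]
append vec[0]+vec[0] = 14+14 = 28 → [14, 196, -12, 28]
vec[2]*vec[-1] = (-12)*28 = -336

-336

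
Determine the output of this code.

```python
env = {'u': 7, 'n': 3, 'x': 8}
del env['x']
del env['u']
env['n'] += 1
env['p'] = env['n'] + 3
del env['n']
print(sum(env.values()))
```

7

del 'x' → {'u': 7, 'n': 3}
del 'u' → {'n': 3}
env['n'] = 3+1 = 4 → {'n': 4}
env['p'] = env['n']+3 = 7 → {'n': 4, 'p': 7}
del 'n' → {'p': 7}
sum of values = 7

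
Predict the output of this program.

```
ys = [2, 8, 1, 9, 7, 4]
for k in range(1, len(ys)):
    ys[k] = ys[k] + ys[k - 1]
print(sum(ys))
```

k=1: ys[1] = 8+2 = 10 → [2, 10, 1, 9, 7, 4]
k=2: ys[2] = 1+10 = 11 → [2, 10, 11, 9, 7, 4]
k=3: ys[3] = 9+11 = 20 → [2, 10, 11, 20, 7, 4]
k=4: ys[4] = 7+20 = 27 → [2, 10, 11, 20, 27, 4]
k=5: ys[5] = 4+27 = 31 → [2, 10, 11, 20, 27, 31]
sum = 101

101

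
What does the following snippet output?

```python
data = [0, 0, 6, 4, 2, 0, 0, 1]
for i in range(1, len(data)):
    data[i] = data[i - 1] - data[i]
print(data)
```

[0, 0, -6, -10, -12, -12, -12, -13]

i=1: data[1] = 0-0 = 0 → [0, 0, 6, 4, 2, 0, 0, 1]
i=2: data[2] = 0-6 = -6 → [0, 0, -6, 4, 2, 0, 0, 1]
i=3: data[3] = (-6)-4 = -10 → [0, 0, -6, -10, 2, 0, 0, 1]
i=4: data[4] = (-10)-2 = -12 → [0, 0, -6, -10, -12, 0, 0, 1]
i=5: data[5] = (-12)-0 = -12 → [0, 0, -6, -10, -12, -12, 0, 1]
i=6: data[6] = (-12)-0 = -12 → [0, 0, -6, -10, -12, -12, -12, 1]
i=7: data[7] = (-12)-1 = -13 → [0, 0, -6, -10, -12, -12, -12, -13]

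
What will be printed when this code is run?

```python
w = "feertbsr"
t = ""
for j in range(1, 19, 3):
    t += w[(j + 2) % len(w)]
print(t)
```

rsetre

j=1: add w[3]='r' → 'r'
j=4: add w[6]='s' → 'rs'
j=7: add w[1]='e' → 'rse'
j=10: add w[4]='t' → 'rset'
j=13: add w[7]='r' → 'rsetr'
j=16: add w[2]='e' → 'rsetre'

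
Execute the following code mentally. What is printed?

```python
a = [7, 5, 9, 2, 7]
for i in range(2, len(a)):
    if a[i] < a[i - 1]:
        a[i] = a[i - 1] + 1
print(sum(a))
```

42

i=2: 9>=5, unchanged → [7, 5, 9, 2, 7]
i=3: 2<9, a[3] = 9+1 = 10 → [7, 5, 9, 10, 7]
i=4: 7<10, a[4] = 10+1 = 11 → [7, 5, 9, 10, 11]
sum = 42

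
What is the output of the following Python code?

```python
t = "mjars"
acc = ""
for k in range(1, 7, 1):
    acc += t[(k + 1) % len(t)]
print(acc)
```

arsmja

k=1: add t[2]='a' → 'a'
k=2: add t[3]='r' → 'ar'
k=3: add t[4]='s' → 'ars'
k=4: add t[0]='m' → 'arsm'
k=5: add t[1]='j' → 'arsmj'
k=6: add t[2]='a' → 'arsmja'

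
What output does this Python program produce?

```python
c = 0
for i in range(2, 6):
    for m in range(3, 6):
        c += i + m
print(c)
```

90

i=2,m=3: c = 0+5 = 5
i=2,m=4: c = 5+6 = 11
i=2,m=5: c = 11+7 = 18
i=3,m=3: c = 18+6 = 24
i=3,m=4: c = 24+7 = 31
i=3,m=5: c = 31+8 = 39
i=4,m=3: c = 39+7 = 46
i=4,m=4: c = 46+8 = 54
i=4,m=5: c = 54+9 = 63
i=5,m=3: c = 63+8 = 71
i=5,m=4: c = 71+9 = 80
i=5,m=5: c = 80+10 = 90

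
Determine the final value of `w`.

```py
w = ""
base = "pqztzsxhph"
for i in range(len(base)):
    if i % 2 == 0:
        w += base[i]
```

'pzzxp'

i=0: add 'p' → 'p'
i=1: skip
i=2: add 'z' → 'pz'
i=3: skip
i=4: add 'z' → 'pzz'
i=5: skip
i=6: add 'x' → 'pzzx'
i=7: skip
i=8: add 'p' → 'pzzxp'
i=9: skip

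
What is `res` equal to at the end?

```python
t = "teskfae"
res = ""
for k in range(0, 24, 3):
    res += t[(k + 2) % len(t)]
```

'saeftkes'

k=0: add t[2]='s' → 's'
k=3: add t[5]='a' → 'sa'
k=6: add t[1]='e' → 'sae'
k=9: add t[4]='f' → 'saef'
k=12: add t[0]='t' → 'saeft'
k=15: add t[3]='k' → 'saeftk'
k=18: add t[6]='e' → 'saeftke'
k=21: add t[2]='s' → 'saeftkes'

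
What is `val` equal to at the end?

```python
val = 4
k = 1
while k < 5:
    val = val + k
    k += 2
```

k=1: val = 4+1 = 5
k=3: val = 5+3 = 8

8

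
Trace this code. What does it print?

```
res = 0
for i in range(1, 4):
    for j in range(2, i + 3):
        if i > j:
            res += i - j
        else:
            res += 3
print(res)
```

25

i=1,j=2: not 1>2, res = 0+3 = 3
i=1,j=3: not 1>3, res = 3+3 = 6
i=2,j=2: not 2>2, res = 6+3 = 9
i=2,j=3: not 2>3, res = 9+3 = 12
i=2,j=4: not 2>4, res = 12+3 = 15
i=3,j=2: 3>2, res = 15+1 = 16
i=3,j=3: not 3>3, res = 16+3 = 19
i=3,j=4: not 3>4, res = 19+3 = 22
i=3,j=5: not 3>5, res = 22+3 = 25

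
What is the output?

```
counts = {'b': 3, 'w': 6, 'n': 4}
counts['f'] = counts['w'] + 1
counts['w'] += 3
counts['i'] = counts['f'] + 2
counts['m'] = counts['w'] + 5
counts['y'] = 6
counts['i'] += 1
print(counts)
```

counts['f'] = counts['w']+1 = 7 → {'b': 3, 'w': 6, 'n': 4, 'f': 7}
counts['w'] = 6+3 = 9 → {'b': 3, 'w': 9, 'n': 4, 'f': 7}
counts['i'] = counts['f']+2 = 9 → {'b': 3, 'w': 9, 'n': 4, 'f': 7, 'i': 9}
counts['m'] = counts['w']+5 = 14 → {'b': 3, 'w': 9, 'n': 4, 'f': 7, 'i': 9, 'm': 14}
counts['y'] = 6 → {'b': 3, 'w': 9, 'n': 4, 'f': 7, 'i': 9, 'm': 14, 'y': 6}
counts['i'] = 9+1 = 10 → {'b': 3, 'w': 9, 'n': 4, 'f': 7, 'i': 10, 'm': 14, 'y': 6}

{'b': 3, 'w': 9, 'n': 4, 'f': 7, 'i': 10, 'm': 14, 'y': 6}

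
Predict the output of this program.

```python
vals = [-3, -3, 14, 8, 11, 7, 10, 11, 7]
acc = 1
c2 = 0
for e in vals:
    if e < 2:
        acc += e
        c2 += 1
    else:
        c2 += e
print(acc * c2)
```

e=-3: <2, acc = 1+(-3) = -2; c2=1
e=-3: <2, acc = (-2)+(-3) = -5; c2=2
e=14: not <2; c2=16
e=8: not <2; c2=24
e=11: not <2; c2=35
e=7: not <2; c2=42
e=10: not <2; c2=52
e=11: not <2; c2=63
e=7: not <2; c2=70
acc*c2 = (-5)*70 = -350

-350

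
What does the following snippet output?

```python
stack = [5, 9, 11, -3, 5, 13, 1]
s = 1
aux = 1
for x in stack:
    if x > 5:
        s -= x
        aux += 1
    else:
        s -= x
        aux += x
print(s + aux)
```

x=5: not >5, s = 1-5 = -4; aux=6
x=9: >5, s = (-4)-9 = -13; aux=7
x=11: >5, s = (-13)-11 = -24; aux=8
x=-3: not >5, s = (-24)-(-3) = -21; aux=5
x=5: not >5, s = (-21)-5 = -26; aux=10
x=13: >5, s = (-26)-13 = -39; aux=11
x=1: not >5, s = (-39)-1 = -40; aux=12
s+aux = (-40)+12 = -28

-28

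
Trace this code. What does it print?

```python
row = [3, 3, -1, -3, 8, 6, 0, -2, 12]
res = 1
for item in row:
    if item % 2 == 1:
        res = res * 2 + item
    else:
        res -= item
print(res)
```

23

item=3: odd, res = 1*2+3 = 5
item=3: odd, res = 5*2+3 = 13
item=-1: odd, res = 13*2+(-1) = 25
item=-3: odd, res = 25*2+(-3) = 47
item=8: not odd, res = 47-8 = 39
item=6: not odd, res = 39-6 = 33
item=0: not odd, res = 33-0 = 33
item=-2: not odd, res = 33-(-2) = 35
item=12: not odd, res = 35-12 = 23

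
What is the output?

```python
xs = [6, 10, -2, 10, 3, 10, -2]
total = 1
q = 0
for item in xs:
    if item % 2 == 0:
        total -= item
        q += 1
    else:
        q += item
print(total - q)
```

-40

item=6: even, total = 1-6 = -5; q=1
item=10: even, total = (-5)-10 = -15; q=2
item=-2: even, total = (-15)-(-2) = -13; q=3
item=10: even, total = (-13)-10 = -23; q=4
item=3: not even; q=7
item=10: even, total = (-23)-10 = -33; q=8
item=-2: even, total = (-33)-(-2) = -31; q=9
total-q = (-31)-9 = -40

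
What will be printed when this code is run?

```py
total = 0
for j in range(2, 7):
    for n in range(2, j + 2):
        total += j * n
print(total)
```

j=2,n=2: total = 0+4 = 4
j=2,n=3: total = 4+6 = 10
j=3,n=2: total = 10+6 = 16
j=3,n=3: total = 16+9 = 25
j=3,n=4: total = 25+12 = 37
j=4,n=2: total = 37+8 = 45
j=4,n=3: total = 45+12 = 57
j=4,n=4: total = 57+16 = 73
j=4,n=5: total = 73+20 = 93
j=5,n=2: total = 93+10 = 103
j=5,n=3: total = 103+15 = 118
j=5,n=4: total = 118+20 = 138
j=5,n=5: total = 138+25 = 163
j=5,n=6: total = 163+30 = 193
j=6,n=2: total = 193+12 = 205
j=6,n=3: total = 205+18 = 223
j=6,n=4: total = 223+24 = 247
j=6,n=5: total = 247+30 = 277
j=6,n=6: total = 277+36 = 313
j=6,n=7: total = 313+42 = 355

355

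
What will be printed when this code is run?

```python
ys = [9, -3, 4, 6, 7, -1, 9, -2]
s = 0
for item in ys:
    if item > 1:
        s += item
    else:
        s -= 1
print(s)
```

item=9: >1, s = 0+9 = 9
item=-3: not >1, s = 9-1 = 8
item=4: >1, s = 8+4 = 12
item=6: >1, s = 12+6 = 18
item=7: >1, s = 18+7 = 25
item=-1: not >1, s = 25-1 = 24
item=9: >1, s = 24+9 = 33
item=-2: not >1, s = 33-1 = 32

32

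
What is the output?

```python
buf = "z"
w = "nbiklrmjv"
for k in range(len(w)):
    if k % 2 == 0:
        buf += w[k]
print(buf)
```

k=0: add 'n' → 'zn'
k=1: skip
k=2: add 'i' → 'zni'
k=3: skip
k=4: add 'l' → 'znil'
k=5: skip
k=6: add 'm' → 'znilm'
k=7: skip
k=8: add 'v' → 'znilmv'

znilmv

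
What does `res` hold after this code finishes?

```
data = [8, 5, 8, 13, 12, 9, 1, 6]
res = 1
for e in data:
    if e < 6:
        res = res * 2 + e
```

e=8: not <6
e=5: <6, res = 1*2+5 = 7
e=8: not <6
e=13: not <6
e=12: not <6
e=9: not <6
e=1: <6, res = 7*2+1 = 15
e=6: not <6

15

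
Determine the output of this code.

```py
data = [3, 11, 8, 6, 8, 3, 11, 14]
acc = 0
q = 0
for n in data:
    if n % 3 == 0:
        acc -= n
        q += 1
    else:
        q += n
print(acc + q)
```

43

n=3: %3==0, acc = 0-3 = -3; q=1
n=11: not %3==0; q=12
n=8: not %3==0; q=20
n=6: %3==0, acc = (-3)-6 = -9; q=21
n=8: not %3==0; q=29
n=3: %3==0, acc = (-9)-3 = -12; q=30
n=11: not %3==0; q=41
n=14: not %3==0; q=55
acc+q = (-12)+55 = 43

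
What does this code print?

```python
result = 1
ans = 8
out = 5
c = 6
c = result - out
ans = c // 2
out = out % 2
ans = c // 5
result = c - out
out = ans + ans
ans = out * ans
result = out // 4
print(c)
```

-4

c = 1-5 = -4
ans = (-4)//2 = -2
out = 5%2 = 1
ans = (-4)//5 = -1
result = (-4)-1 = -5
out = (-1)+(-1) = -2
ans = (-2)*(-1) = 2
result = (-2)//4 = -1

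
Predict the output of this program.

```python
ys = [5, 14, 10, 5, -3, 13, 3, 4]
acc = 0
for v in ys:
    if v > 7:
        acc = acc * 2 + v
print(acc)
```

89

v=5: not >7
v=14: >7, acc = 0*2+14 = 14
v=10: >7, acc = 14*2+10 = 38
v=5: not >7
v=-3: not >7
v=13: >7, acc = 38*2+13 = 89
v=3: not >7
v=4: not >7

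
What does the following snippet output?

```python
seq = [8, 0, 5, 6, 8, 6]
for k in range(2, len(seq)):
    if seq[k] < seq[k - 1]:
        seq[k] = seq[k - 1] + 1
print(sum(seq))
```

k=2: 5>=0, unchanged → [8, 0, 5, 6, 8, 6]
k=3: 6>=5, unchanged → [8, 0, 5, 6, 8, 6]
k=4: 8>=6, unchanged → [8, 0, 5, 6, 8, 6]
k=5: 6<8, seq[5] = 8+1 = 9 → [8, 0, 5, 6, 8, 9]
sum = 36

36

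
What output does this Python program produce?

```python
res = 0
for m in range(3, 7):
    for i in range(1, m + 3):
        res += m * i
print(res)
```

m=3,i=1: res = 0+3 = 3
m=3,i=2: res = 3+6 = 9
m=3,i=3: res = 9+9 = 18
m=3,i=4: res = 18+12 = 30
m=3,i=5: res = 30+15 = 45
m=4,i=1: res = 45+4 = 49
m=4,i=2: res = 49+8 = 57
m=4,i=3: res = 57+12 = 69
m=4,i=4: res = 69+16 = 85
m=4,i=5: res = 85+20 = 105
m=4,i=6: res = 105+24 = 129
m=5,i=1: res = 129+5 = 134
m=5,i=2: res = 134+10 = 144
m=5,i=3: res = 144+15 = 159
m=5,i=4: res = 159+20 = 179
m=5,i=5: res = 179+25 = 204
m=5,i=6: res = 204+30 = 234
m=5,i=7: res = 234+35 = 269
m=6,i=1: res = 269+6 = 275
m=6,i=2: res = 275+12 = 287
m=6,i=3: res = 287+18 = 305
m=6,i=4: res = 305+24 = 329
m=6,i=5: res = 329+30 = 359
m=6,i=6: res = 359+36 = 395
m=6,i=7: res = 395+42 = 437
m=6,i=8: res = 437+48 = 485

485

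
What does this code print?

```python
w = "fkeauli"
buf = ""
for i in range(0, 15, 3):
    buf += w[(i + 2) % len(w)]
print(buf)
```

i=0: add w[2]='e' → 'e'
i=3: add w[5]='l' → 'el'
i=6: add w[1]='k' → 'elk'
i=9: add w[4]='u' → 'elku'
i=12: add w[0]='f' → 'elkuf'

elkuf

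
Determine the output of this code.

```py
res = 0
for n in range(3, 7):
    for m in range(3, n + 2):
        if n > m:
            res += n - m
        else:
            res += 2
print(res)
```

26

n=3,m=3: not 3>3, res = 0+2 = 2
n=3,m=4: not 3>4, res = 2+2 = 4
n=4,m=3: 4>3, res = 4+1 = 5
n=4,m=4: not 4>4, res = 5+2 = 7
n=4,m=5: not 4>5, res = 7+2 = 9
n=5,m=3: 5>3, res = 9+2 = 11
n=5,m=4: 5>4, res = 11+1 = 12
n=5,m=5: not 5>5, res = 12+2 = 14
n=5,m=6: not 5>6, res = 14+2 = 16
n=6,m=3: 6>3, res = 16+3 = 19
n=6,m=4: 6>4, res = 19+2 = 21
n=6,m=5: 6>5, res = 21+1 = 22
n=6,m=6: not 6>6, res = 22+2 = 24
n=6,m=7: not 6>7, res = 24+2 = 26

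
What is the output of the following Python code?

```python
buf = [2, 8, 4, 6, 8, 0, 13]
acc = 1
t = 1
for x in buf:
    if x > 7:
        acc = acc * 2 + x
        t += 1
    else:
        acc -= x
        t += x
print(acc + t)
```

29

x=2: not >7, acc = 1-2 = -1; t=3
x=8: >7, acc = (-1)*2+8 = 6; t=4
x=4: not >7, acc = 6-4 = 2; t=8
x=6: not >7, acc = 2-6 = -4; t=14
x=8: >7, acc = (-4)*2+8 = 0; t=15
x=0: not >7, acc = 0-0 = 0; t=15
x=13: >7, acc = 0*2+13 = 13; t=16
acc+t = 13+16 = 29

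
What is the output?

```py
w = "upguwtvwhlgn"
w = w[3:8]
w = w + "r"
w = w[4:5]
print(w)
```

slice [3:8] → 'uwtvw'
+ 'r' → 'uwtvwr'
slice [4:5] → 'w'

w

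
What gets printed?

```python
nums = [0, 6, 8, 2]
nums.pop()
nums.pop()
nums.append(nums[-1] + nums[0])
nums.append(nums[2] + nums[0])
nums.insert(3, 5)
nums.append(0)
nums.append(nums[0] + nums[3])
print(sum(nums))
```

28

pop() removes 2 → [0, 6, 8]
pop() removes 8 → [0, 6]
append nums[-1]+nums[0] = 6+0 = 6 → [0, 6, 6]
append nums[2]+nums[0] = 6+0 = 6 → [0, 6, 6, 6]
insert 5 at 3 → [0, 6, 6, 5, 6]
append 0 → [0, 6, 6, 5, 6, 0]
append nums[0]+nums[3] = 0+5 = 5 → [0, 6, 6, 5, 6, 0, 5]
sum = 28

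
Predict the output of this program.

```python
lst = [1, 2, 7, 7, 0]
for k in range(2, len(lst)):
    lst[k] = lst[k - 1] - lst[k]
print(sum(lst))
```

-26

k=2: lst[2] = 2-7 = -5 → [1, 2, -5, 7, 0]
k=3: lst[3] = (-5)-7 = -12 → [1, 2, -5, -12, 0]
k=4: lst[4] = (-12)-0 = -12 → [1, 2, -5, -12, -12]
sum = -26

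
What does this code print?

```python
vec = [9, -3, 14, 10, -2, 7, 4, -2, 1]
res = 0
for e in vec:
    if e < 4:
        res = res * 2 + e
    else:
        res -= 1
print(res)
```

-75

e=9: not <4, res = 0-1 = -1
e=-3: <4, res = (-1)*2+(-3) = -5
e=14: not <4, res = (-5)-1 = -6
e=10: not <4, res = (-6)-1 = -7
e=-2: <4, res = (-7)*2+(-2) = -16
e=7: not <4, res = (-16)-1 = -17
e=4: not <4, res = (-17)-1 = -18
e=-2: <4, res = (-18)*2+(-2) = -38
e=1: <4, res = (-38)*2+1 = -75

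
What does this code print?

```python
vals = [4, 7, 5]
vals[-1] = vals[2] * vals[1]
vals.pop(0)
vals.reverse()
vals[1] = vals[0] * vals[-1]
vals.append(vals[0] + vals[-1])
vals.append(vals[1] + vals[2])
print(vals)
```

[35, 245, 280, 525]

vals[-1] = vals[2]*vals[1] = 5*7 = 35 → [4, 7, 35]
pop(0) removes 4 → [7, 35]
reverse → [35, 7]
vals[1] = vals[0]*vals[-1] = 35*7 = 245 → [35, 245]
append vals[0]+vals[-1] = 35+245 = 280 → [35, 245, 280]
append vals[1]+vals[2] = 245+280 = 525 → [35, 245, 280, 525]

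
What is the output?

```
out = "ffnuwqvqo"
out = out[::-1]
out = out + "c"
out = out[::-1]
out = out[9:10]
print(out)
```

o

reverse → 'oqvqwunff'
+ 'c' → 'oqvqwunffc'
reverse → 'cffnuwqvqo'
slice [9:10] → 'o'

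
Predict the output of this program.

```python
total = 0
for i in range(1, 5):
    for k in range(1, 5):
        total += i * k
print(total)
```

100

i=1,k=1: total = 0+1 = 1
i=1,k=2: total = 1+2 = 3
i=1,k=3: total = 3+3 = 6
i=1,k=4: total = 6+4 = 10
i=2,k=1: total = 10+2 = 12
i=2,k=2: total = 12+4 = 16
i=2,k=3: total = 16+6 = 22
i=2,k=4: total = 22+8 = 30
i=3,k=1: total = 30+3 = 33
i=3,k=2: total = 33+6 = 39
i=3,k=3: total = 39+9 = 48
i=3,k=4: total = 48+12 = 60
i=4,k=1: total = 60+4 = 64
i=4,k=2: total = 64+8 = 72
i=4,k=3: total = 72+12 = 84
i=4,k=4: total = 84+16 = 100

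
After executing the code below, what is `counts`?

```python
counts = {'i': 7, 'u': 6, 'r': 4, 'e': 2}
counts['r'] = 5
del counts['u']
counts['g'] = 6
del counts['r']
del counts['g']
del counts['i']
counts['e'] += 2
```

{'e': 4}

counts['r'] = 5 → {'i': 7, 'u': 6, 'r': 5, 'e': 2}
del 'u' → {'i': 7, 'r': 5, 'e': 2}
counts['g'] = 6 → {'i': 7, 'r': 5, 'e': 2, 'g': 6}
del 'r' → {'i': 7, 'e': 2, 'g': 6}
del 'g' → {'i': 7, 'e': 2}
del 'i' → {'e': 2}
counts['e'] = 2+2 = 4 → {'e': 4}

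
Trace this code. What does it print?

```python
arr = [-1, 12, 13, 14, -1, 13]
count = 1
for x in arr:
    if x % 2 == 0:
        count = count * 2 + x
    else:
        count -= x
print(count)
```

x=-1: not even, count = 1-(-1) = 2
x=12: even, count = 2*2+12 = 16
x=13: not even, count = 16-13 = 3
x=14: even, count = 3*2+14 = 20
x=-1: not even, count = 20-(-1) = 21
x=13: not even, count = 21-13 = 8

8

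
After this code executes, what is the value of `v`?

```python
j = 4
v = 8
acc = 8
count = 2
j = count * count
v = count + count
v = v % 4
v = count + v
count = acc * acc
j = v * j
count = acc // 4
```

2

j = 2*2 = 4
v = 2+2 = 4
v = 4%4 = 0
v = 2+0 = 2
count = 8*8 = 64
j = 2*4 = 8
count = 8//4 = 2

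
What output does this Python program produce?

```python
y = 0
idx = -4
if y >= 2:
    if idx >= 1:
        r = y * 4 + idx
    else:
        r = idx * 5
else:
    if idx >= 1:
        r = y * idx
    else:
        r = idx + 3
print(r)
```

y=0, idx=-4
y >= 2 is False; idx >= 1 is False
→ r = idx + 3 = -1

-1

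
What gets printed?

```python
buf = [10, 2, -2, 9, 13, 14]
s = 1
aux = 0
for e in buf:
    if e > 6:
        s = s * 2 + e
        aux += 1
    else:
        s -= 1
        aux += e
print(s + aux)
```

160

e=10: >6, s = 1*2+10 = 12; aux=1
e=2: not >6, s = 12-1 = 11; aux=3
e=-2: not >6, s = 11-1 = 10; aux=1
e=9: >6, s = 10*2+9 = 29; aux=2
e=13: >6, s = 29*2+13 = 71; aux=3
e=14: >6, s = 71*2+14 = 156; aux=4
s+aux = 156+4 = 160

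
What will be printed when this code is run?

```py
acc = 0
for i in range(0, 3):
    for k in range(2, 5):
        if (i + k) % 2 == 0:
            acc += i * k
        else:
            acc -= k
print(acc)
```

3

i=0,k=2: even sum, acc = 0+0 = 0
i=0,k=3: odd sum, acc = 0-3 = -3
i=0,k=4: even sum, acc = (-3)+0 = -3
i=1,k=2: odd sum, acc = (-3)-2 = -5
i=1,k=3: even sum, acc = (-5)+3 = -2
i=1,k=4: odd sum, acc = (-2)-4 = -6
i=2,k=2: even sum, acc = (-6)+4 = -2
i=2,k=3: odd sum, acc = (-2)-3 = -5
i=2,k=4: even sum, acc = (-5)+8 = 3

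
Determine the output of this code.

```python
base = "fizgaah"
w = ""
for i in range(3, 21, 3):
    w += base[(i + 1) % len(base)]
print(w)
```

afghza

i=3: add base[4]='a' → 'a'
i=6: add base[0]='f' → 'af'
i=9: add base[3]='g' → 'afg'
i=12: add base[6]='h' → 'afgh'
i=15: add base[2]='z' → 'afghz'
i=18: add base[5]='a' → 'afghza'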